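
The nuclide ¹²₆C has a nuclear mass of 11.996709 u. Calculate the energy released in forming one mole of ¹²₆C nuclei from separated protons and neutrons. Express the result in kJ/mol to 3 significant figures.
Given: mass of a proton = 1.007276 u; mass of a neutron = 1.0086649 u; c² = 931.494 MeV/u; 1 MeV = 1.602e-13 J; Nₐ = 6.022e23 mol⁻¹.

8.89e+09 kJ/mol

The nucleus contains 6 protons and 12 − 6 = 6 neutrons.
Mass of separated nucleons = 6(1.007276) + 6(1.0086649) = 6.043656 + 6.0519894 = 12.0956454 u
Mass defect Δm = 12.0956454 − 11.996709 = 0.0989364 u
Converting to energy: 0.0989364 u × 931.494 MeV/u = 92.1587 MeV
Per nucleus in joules: 92.1587 MeV × 1.602e-13 J/MeV = 1.4764e-11 J
Per mole: 1.4764e-11 J × 6.022e23 mol⁻¹ = 8.8909e+12 J/mol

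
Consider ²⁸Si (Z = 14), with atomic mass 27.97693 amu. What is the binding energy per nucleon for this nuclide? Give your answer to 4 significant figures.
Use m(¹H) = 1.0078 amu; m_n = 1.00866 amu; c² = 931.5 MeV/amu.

With 14 protons and 14 neutrons (A = 28):
Total constituent mass: 14 × 1.0078 + 14 × 1.00866 = 28.23044 amu
Mass defect Δm = 28.23044 − 27.97693 = 0.25351 amu
Converting to energy: 0.25351 amu × 931.5 MeV/amu = 236.145 MeV
BE/A = 236.145 MeV / 28 = 8.434 MeV/nucleon

8.434 MeV/nucleon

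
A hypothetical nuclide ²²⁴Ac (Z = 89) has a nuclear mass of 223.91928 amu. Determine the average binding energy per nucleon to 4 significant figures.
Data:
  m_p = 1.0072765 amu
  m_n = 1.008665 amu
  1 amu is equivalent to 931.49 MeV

7.893 MeV/nucleon

The nucleus contains 89 protons and 224 − 89 = 135 neutrons.
Mass of separated nucleons = 89(1.0072765) + 135(1.008665) = 89.6476085 + 136.169775 = 225.8173835 amu
Δm = 225.8173835 − 223.91928 = 1.8981035 amu
Converting to energy: 1.8981035 amu × 931.49 MeV/amu = 1768.06 MeV
Dividing by A = 224 gives 7.893 MeV per nucleon.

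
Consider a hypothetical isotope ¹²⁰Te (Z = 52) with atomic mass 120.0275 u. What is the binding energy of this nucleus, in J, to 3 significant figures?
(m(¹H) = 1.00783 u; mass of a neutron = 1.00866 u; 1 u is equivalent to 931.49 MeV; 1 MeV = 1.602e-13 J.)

1.45e-10 J

Total constituent mass: 52 × 1.00783 + 68 × 1.00866 = 120.99604 u
Δm = 120.99604 − 120.0275 = 0.96854 u
Converting to energy: 0.96854 u × 931.49 MeV/u = 902.185 MeV
In joules: 902.185 MeV × 1.602e-13 J/MeV = 1.4453e-10 J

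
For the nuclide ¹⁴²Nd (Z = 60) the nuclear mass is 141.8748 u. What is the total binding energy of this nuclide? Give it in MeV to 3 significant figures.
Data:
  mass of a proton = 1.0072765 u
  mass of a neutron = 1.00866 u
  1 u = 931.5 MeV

With 60 protons and 82 neutrons (A = 142):
Σm = 60·m_p + 82·m_n = 60.4365900 + 82.71012 = 143.1467100 u
Δm = 143.1467100 − 141.8748 = 1.2719100 u
Binding energy = Δm·c² = 1.2719100 × 931.5 MeV/u = 1184.78 MeV

1180 MeV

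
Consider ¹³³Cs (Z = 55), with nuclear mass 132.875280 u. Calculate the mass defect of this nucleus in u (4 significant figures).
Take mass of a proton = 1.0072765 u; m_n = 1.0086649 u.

1.201 u

Σm = 55·m_p + 78·m_n = 55.4002075 + 78.6758622 = 134.0760697 u
Δm = 134.0760697 − 132.875280 = 1.2007897 u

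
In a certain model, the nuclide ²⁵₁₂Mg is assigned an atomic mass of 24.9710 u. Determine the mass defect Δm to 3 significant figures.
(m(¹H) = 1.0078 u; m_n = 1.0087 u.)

0.236 u

Total constituent mass: 12 × 1.0078 + 13 × 1.0087 = 25.2067 u
Mass defect Δm = 25.2067 − 24.9710 = 0.2357 u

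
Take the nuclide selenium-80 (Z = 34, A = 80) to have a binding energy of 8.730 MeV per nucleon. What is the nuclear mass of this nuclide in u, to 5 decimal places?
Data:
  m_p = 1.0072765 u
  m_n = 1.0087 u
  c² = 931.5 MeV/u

Total binding energy = 80 × 8.730 = 698.400 MeV
Mass defect = 698.400 MeV / (931.5 MeV/u) = 0.7497585 u
Constituent mass = 34(1.0072765) + 46(1.0087) = 80.6476010 u
Nuclear mass = 80.6476010 − 0.7497585 = 79.8978425 u ≈ 79.89784 u (to 5 decimal places)

79.89784 u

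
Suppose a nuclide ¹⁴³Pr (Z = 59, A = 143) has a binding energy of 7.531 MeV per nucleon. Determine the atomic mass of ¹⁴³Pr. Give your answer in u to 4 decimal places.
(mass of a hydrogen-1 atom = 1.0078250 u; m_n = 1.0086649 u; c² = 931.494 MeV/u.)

Total binding energy = 143 × 7.531 = 1076.933 MeV
Mass defect = 1076.933 MeV / (931.494 MeV/u) = 1.156135 u
Constituent mass = 59(1.0078250) + 84(1.0086649) = 144.1895266 u
Atomic mass = 144.1895266 − 1.156135 = 143.0333916 u ≈ 143.0334 u (to 4 decimal places)

143.0334 u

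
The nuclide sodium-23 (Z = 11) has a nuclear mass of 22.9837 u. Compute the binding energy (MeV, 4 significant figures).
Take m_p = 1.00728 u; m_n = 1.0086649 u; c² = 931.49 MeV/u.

Z = 11, so N = A − Z = 23 − 11 = 12.
Σm = 11·m_p + 12·m_n = 11.08008 + 12.1039788 = 23.1840588 u
The mass defect is 23.1840588 − 22.9837 = 0.2003588 u.
E_B = 0.2003588 × 931.49 = 186.632 MeV

186.6 MeV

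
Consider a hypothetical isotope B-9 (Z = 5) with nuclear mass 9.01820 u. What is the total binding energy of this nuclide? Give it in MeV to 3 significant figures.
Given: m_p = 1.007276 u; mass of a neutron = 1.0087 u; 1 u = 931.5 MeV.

49.4 MeV

Σm = 5·m_p + 4·m_n = 5.036380 + 4.0348 = 9.071180 u
Mass defect Δm = 9.071180 − 9.01820 = 0.052980 u
Converting to energy: 0.052980 u × 931.5 MeV/u = 49.3509 MeV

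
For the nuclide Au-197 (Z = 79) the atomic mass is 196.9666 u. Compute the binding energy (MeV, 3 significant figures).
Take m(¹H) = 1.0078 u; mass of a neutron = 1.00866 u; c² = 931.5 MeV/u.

With 79 protons and 118 neutrons (A = 197):
Σm = 79·m(¹H) + 118·m_n = 79.6162 + 119.02188 = 198.63808 u
Δm = 198.63808 − 196.9666 = 1.67148 u
Converting to energy: 1.67148 u × 931.5 MeV/u = 1556.98 MeV

1560 MeV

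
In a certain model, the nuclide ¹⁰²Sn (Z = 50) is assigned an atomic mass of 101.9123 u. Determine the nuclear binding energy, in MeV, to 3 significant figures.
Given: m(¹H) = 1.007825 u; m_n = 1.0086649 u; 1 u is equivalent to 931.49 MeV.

Z = 50, so N = A − Z = 102 − 50 = 52.
Σm = 50·m(¹H) + 52·m_n = 50.391250 + 52.4505748 = 102.8418248 u
Mass defect Δm = 102.8418248 − 101.9123 = 0.9295248 u
Binding energy = Δm·c² = 0.9295248 × 931.49 MeV/u = 865.843 MeV

866 MeV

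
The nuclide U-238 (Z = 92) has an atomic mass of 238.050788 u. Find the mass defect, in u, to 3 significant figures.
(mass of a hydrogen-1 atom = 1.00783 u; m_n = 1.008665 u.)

1.93 u

Total constituent mass: 92 × 1.00783 + 146 × 1.008665 = 239.985450 u
The mass defect is 239.985450 − 238.050788 = 1.934662 u.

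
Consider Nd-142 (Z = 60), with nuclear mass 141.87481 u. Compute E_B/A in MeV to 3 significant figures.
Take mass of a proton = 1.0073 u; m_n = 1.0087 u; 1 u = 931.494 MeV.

Mass of separated nucleons = 60(1.0073) + 82(1.0087) = 60.4380 + 82.7134 = 143.1514 u
Mass defect Δm = 143.1514 − 141.87481 = 1.27659 u
E_B = 1.27659 × 931.494 = 1189.14 MeV
Dividing by A = 142 gives 8.374 MeV per nucleon.

8.37 MeV/nucleon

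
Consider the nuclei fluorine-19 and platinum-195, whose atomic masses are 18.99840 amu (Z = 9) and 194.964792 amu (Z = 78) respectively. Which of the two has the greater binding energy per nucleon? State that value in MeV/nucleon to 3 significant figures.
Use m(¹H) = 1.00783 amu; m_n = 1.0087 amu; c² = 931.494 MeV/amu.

fluorine-19: Σm = 9(1.00783) + 10(1.0087) = 19.15747 amu; Δm = 0.15907 amu; E_B = 148.173 MeV; E_B/A = 7.799 MeV
platinum-195: Σm = 78(1.00783) + 117(1.0087) = 196.62864 amu; Δm = 1.663848 amu; E_B = 1549.9 MeV; E_B/A = 7.948 MeV
platinum-195 has the higher binding energy per nucleon, so it is the more tightly bound nucleus.

platinum-195; 7.95 MeV/nucleon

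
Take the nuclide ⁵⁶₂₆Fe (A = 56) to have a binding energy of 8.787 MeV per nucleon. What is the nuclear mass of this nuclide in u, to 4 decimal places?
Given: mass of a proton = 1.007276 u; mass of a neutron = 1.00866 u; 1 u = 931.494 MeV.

Total binding energy = 56 × 8.787 = 492.072 MeV
Mass defect = 492.072 MeV / (931.494 MeV/u) = 0.528261 u
Constituent mass = 26(1.007276) + 30(1.00866) = 56.448976 u
Nuclear mass = 56.448976 − 0.528261 = 55.920715 u ≈ 55.9207 u (to 4 decimal places)

55.9207 u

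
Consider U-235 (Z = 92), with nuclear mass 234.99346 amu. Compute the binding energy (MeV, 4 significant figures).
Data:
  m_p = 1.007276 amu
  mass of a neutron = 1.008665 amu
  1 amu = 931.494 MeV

Z = 92, so N = A − Z = 235 − 92 = 143.
Mass of separated nucleons = 92(1.007276) + 143(1.008665) = 92.669392 + 144.239095 = 236.908487 amu
The mass defect is 236.908487 − 234.99346 = 1.915027 amu.
Binding energy = Δm·c² = 1.915027 × 931.494 MeV/amu = 1783.84 MeV

1784 MeV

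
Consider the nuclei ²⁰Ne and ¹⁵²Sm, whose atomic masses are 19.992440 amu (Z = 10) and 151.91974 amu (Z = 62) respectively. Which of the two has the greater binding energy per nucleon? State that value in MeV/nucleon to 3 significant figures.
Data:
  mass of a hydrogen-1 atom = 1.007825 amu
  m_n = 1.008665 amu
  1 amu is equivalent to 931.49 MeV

²⁰Ne: Σm = 10(1.007825) + 10(1.008665) = 20.164900 amu; Δm = 0.172460 amu; E_B = 160.64 MeV; E_B/A = 8.032 MeV
¹⁵²Sm: Σm = 62(1.007825) + 90(1.008665) = 153.265000 amu; Δm = 1.345260 amu; E_B = 1253.1 MeV; E_B/A = 8.244 MeV
¹⁵²Sm has the higher binding energy per nucleon, so it is the more tightly bound nucleus.

¹⁵²Sm; 8.24 MeV/nucleon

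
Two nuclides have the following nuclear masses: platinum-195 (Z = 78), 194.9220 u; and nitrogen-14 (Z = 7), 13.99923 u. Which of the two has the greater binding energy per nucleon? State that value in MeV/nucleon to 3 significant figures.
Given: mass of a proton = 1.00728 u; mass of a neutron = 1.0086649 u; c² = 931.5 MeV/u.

platinum-195; 7.93 MeV/nucleon

platinum-195: Σm = 78(1.00728) + 117(1.0086649) = 196.5816333 u; Δm = 1.6596333 u; E_B = 1545.9 MeV; E_B/A = 7.928 MeV
nitrogen-14: Σm = 7(1.00728) + 7(1.0086649) = 14.1116143 u; Δm = 0.1123843 u; E_B = 104.69 MeV; E_B/A = 7.478 MeV
platinum-195 has the higher binding energy per nucleon, so it is the more tightly bound nucleus.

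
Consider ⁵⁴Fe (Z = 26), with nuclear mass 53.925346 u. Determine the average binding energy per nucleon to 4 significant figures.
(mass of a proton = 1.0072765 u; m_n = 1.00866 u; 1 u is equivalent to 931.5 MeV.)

8.734 MeV/nucleon

With 26 protons and 28 neutrons (A = 54):
Mass of separated nucleons = 26(1.0072765) + 28(1.00866) = 26.1891890 + 28.24248 = 54.4316690 u
Δm = 54.4316690 − 53.925346 = 0.5063230 u
Converting to energy: 0.5063230 u × 931.5 MeV/u = 471.640 MeV
Per nucleon: 471.640 / 54 = 8.734 MeV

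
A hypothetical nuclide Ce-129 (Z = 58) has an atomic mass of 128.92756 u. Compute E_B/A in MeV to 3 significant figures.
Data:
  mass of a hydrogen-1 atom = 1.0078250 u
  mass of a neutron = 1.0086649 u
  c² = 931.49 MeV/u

8.24 MeV/nucleon

Total constituent mass: 58 × 1.0078250 + 71 × 1.0086649 = 130.0690579 u
The mass defect is 130.0690579 − 128.92756 = 1.1414979 u.
Binding energy = Δm·c² = 1.1414979 × 931.49 MeV/u = 1063.29 MeV
Dividing by A = 129 gives 8.243 MeV per nucleon.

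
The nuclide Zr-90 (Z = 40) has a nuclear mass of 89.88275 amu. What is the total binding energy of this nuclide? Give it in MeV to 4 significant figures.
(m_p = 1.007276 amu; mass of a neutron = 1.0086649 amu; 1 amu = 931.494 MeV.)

The nucleus contains 40 protons and 90 − 40 = 50 neutrons.
Mass of separated nucleons = 40(1.007276) + 50(1.0086649) = 40.291040 + 50.4332450 = 90.7242850 amu
Δm = 90.7242850 − 89.88275 = 0.8415350 amu
E_B = 0.8415350 × 931.494 = 783.885 MeV

783.9 MeV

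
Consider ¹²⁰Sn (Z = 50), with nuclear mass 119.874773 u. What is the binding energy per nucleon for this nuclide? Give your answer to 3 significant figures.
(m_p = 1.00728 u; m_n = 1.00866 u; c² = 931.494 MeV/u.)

With 50 protons and 70 neutrons (A = 120):
Total constituent mass: 50 × 1.00728 + 70 × 1.00866 = 120.97020 u
Δm = 120.97020 − 119.874773 = 1.095427 u
Converting to energy: 1.095427 u × 931.494 MeV/u = 1020.38 MeV
Per nucleon: 1020.38 / 120 = 8.503 MeV

8.50 MeV/nucleon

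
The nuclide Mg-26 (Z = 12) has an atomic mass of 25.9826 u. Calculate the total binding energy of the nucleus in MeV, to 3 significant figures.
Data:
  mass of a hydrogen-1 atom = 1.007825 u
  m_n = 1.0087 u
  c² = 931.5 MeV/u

With 12 protons and 14 neutrons (A = 26):
Σm = 12·m(¹H) + 14·m_n = 12.093900 + 14.1218 = 26.215700 u
Mass defect Δm = 26.215700 − 25.9826 = 0.233100 u
Converting to energy: 0.233100 u × 931.5 MeV/u = 217.133 MeV

217 MeV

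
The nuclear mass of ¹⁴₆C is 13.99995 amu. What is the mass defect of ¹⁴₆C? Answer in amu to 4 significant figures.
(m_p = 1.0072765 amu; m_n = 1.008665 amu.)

0.1130 amu

Z = 6, so N = A − Z = 14 − 6 = 8.
Mass of separated nucleons = 6(1.0072765) + 8(1.008665) = 6.0436590 + 8.069320 = 14.1129790 amu
The mass defect is 14.1129790 − 13.99995 = 0.1130290 amu.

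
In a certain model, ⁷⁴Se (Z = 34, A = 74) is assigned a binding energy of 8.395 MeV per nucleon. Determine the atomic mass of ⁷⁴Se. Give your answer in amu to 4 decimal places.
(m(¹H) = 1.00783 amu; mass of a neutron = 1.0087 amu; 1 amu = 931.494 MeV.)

Total binding energy = 74 × 8.395 = 621.230 MeV
Mass defect = 621.230 MeV / (931.494 MeV/amu) = 0.666918 amu
Constituent mass = 34(1.00783) + 40(1.0087) = 74.61422 amu
Atomic mass = 74.61422 − 0.666918 = 73.947302 amu ≈ 73.9473 amu (to 4 decimal places)

73.9473 amu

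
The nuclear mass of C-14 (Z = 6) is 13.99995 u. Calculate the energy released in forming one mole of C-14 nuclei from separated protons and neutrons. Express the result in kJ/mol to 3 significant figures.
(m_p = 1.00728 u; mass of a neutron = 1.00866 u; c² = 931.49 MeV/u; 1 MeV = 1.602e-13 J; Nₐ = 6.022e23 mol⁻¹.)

1.02e+10 kJ/mol

Mass of separated nucleons = 6(1.00728) + 8(1.00866) = 6.04368 + 8.06928 = 14.11296 u
Δm = 14.11296 − 13.99995 = 0.11301 u
Binding energy = Δm·c² = 0.11301 × 931.49 MeV/u = 105.268 MeV
Per nucleus in joules: 105.268 MeV × 1.602e-13 J/MeV = 1.6864e-11 J
Per mole: 1.6864e-11 J × 6.022e23 mol⁻¹ = 1.0156e+13 J/mol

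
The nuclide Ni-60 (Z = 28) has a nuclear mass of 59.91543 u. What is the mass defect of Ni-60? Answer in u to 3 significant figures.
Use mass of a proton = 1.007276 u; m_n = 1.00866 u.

0.565 u

Total constituent mass: 28 × 1.007276 + 32 × 1.00866 = 60.480848 u
Mass defect Δm = 60.480848 − 59.91543 = 0.565418 u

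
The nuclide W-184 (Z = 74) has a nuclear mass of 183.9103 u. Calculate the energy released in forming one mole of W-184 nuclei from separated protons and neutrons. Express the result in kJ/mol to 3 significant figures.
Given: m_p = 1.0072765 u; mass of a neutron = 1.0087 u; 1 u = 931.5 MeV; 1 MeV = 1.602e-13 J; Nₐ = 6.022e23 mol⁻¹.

1.42e+11 kJ/mol

Σm = 74·m_p + 110·m_n = 74.5384610 + 110.9570 = 185.4954610 u
Δm = 185.4954610 − 183.9103 = 1.5851610 u
Binding energy = Δm·c² = 1.5851610 × 931.5 MeV/u = 1476.58 MeV
Per nucleus in joules: 1476.58 MeV × 1.602e-13 J/MeV = 2.3655e-10 J
Per mole: 2.3655e-10 J × 6.022e23 mol⁻¹ = 1.4245e+14 J/mol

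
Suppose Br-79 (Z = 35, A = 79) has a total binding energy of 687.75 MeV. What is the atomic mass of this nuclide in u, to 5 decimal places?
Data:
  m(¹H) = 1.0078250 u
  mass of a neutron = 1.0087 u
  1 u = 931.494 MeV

78.91834 u

Mass defect = 687.75 MeV / (931.494 MeV/u) = 0.73833004 u
Constituent mass = 35(1.0078250) + 44(1.0087) = 79.6566750 u
Atomic mass = 79.6566750 − 0.73833004 = 78.91834496 u ≈ 78.91834 u (to 5 decimal places)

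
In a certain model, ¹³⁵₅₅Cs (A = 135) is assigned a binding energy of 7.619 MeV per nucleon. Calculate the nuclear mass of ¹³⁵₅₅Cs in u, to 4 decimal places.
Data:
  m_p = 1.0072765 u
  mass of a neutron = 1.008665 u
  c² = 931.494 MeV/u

Total binding energy = 135 × 7.619 = 1028.565 MeV
Mass defect = 1028.565 MeV / (931.494 MeV/u) = 1.104210 u
Constituent mass = 55(1.0072765) + 80(1.008665) = 136.0934075 u
Nuclear mass = 136.0934075 − 1.104210 = 134.9891975 u ≈ 134.9892 u (to 4 decimal places)

134.9892 u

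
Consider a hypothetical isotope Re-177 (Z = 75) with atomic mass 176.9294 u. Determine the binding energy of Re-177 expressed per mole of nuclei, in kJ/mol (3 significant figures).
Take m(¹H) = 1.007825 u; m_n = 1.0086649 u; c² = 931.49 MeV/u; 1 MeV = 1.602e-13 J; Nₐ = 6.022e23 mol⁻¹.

Σm = 75·m(¹H) + 102·m_n = 75.586875 + 102.8838198 = 178.4706948 u
Mass defect Δm = 178.4706948 − 176.9294 = 1.5412948 u
Binding energy = Δm·c² = 1.5412948 × 931.49 MeV/u = 1435.70 MeV
Per nucleus in joules: 1435.70 MeV × 1.602e-13 J/MeV = 2.3000e-10 J
Per mole: 2.3000e-10 J × 6.022e23 mol⁻¹ = 1.3851e+14 J/mol

1.39e+11 kJ/mol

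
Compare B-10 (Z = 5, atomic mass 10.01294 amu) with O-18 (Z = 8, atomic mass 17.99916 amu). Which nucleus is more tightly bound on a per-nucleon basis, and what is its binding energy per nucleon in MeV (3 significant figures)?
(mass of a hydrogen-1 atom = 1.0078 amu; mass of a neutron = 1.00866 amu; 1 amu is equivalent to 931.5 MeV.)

B-10: Σm = 5(1.0078) + 5(1.00866) = 10.08230 amu; Δm = 0.06936 amu; E_B = 64.609 MeV; E_B/A = 6.461 MeV
O-18: Σm = 8(1.0078) + 10(1.00866) = 18.14900 amu; Δm = 0.14984 amu; E_B = 139.58 MeV; E_B/A = 7.754 MeV
O-18 has the higher binding energy per nucleon, so it is the more tightly bound nucleus.

O-18; 7.75 MeV/nucleon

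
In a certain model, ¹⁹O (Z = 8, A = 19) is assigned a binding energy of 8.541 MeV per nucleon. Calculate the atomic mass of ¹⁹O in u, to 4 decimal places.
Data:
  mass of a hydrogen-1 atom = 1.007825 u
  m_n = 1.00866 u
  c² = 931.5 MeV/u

Total binding energy = 19 × 8.541 = 162.279 MeV
Mass defect = 162.279 MeV / (931.5 MeV/u) = 0.174213 u
Constituent mass = 8(1.007825) + 11(1.00866) = 19.157860 u
Atomic mass = 19.157860 − 0.174213 = 18.983647 u ≈ 18.9836 u (to 4 decimal places)

18.9836 u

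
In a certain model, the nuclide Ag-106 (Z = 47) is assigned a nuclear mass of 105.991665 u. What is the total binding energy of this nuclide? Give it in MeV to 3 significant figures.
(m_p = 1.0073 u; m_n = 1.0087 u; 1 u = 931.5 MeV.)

Σm = 47·m_p + 59·m_n = 47.3431 + 59.5133 = 106.8564 u
Δm = 106.8564 − 105.991665 = 0.864735 u
Binding energy = Δm·c² = 0.864735 × 931.5 MeV/u = 805.501 MeV

806 MeV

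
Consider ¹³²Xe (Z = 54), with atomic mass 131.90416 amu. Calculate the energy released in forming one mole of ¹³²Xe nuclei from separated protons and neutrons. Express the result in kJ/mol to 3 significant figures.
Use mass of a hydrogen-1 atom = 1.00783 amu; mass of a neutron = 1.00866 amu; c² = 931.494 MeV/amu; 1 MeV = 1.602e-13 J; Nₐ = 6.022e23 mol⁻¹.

Σm = 54·m(¹H) + 78·m_n = 54.42282 + 78.67548 = 133.09830 amu
The mass defect is 133.09830 − 131.90416 = 1.19414 amu.
Binding energy = Δm·c² = 1.19414 × 931.494 MeV/amu = 1112.33 MeV
Per nucleus in joules: 1112.33 MeV × 1.602e-13 J/MeV = 1.7820e-10 J
Per mole: 1.7820e-10 J × 6.022e23 mol⁻¹ = 1.0731e+14 J/mol

1.07e+11 kJ/mol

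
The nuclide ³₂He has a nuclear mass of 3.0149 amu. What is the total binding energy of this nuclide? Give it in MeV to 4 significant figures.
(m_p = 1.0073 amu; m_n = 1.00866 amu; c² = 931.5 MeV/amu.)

7.787 MeV

Z = 2, so N = A − Z = 3 − 2 = 1.
Σm = 2·m_p + 1·m_n = 2.0146 + 1.00866 = 3.02326 amu
Mass defect Δm = 3.02326 − 3.0149 = 0.00836 amu
Binding energy = Δm·c² = 0.00836 × 931.5 MeV/amu = 7.78734 MeV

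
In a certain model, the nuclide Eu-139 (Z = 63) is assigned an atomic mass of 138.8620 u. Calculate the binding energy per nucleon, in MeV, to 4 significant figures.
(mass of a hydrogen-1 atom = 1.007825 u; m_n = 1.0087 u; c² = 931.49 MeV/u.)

8.659 MeV/nucleon

Σm = 63·m(¹H) + 76·m_n = 63.492975 + 76.6612 = 140.154175 u
Δm = 140.154175 − 138.8620 = 1.292175 u
Converting to energy: 1.292175 u × 931.49 MeV/u = 1203.65 MeV
Dividing by A = 139 gives 8.659 MeV per nucleon.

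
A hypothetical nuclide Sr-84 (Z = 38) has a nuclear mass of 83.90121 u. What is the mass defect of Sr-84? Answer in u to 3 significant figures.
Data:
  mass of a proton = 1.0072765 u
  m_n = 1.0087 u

Total constituent mass: 38 × 1.0072765 + 46 × 1.0087 = 84.6767070 u
The mass defect is 84.6767070 − 83.90121 = 0.7754970 u.

0.775 u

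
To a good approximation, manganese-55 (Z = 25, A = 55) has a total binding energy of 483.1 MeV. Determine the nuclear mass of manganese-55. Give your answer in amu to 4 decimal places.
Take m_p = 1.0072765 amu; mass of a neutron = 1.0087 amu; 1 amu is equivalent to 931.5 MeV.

Mass defect = 483.1 MeV / (931.5 MeV/amu) = 0.518626 amu
Constituent mass = 25(1.0072765) + 30(1.0087) = 55.4429125 amu
Nuclear mass = 55.4429125 − 0.518626 = 54.9242865 amu ≈ 54.9243 amu (to 4 decimal places)

54.9243 amu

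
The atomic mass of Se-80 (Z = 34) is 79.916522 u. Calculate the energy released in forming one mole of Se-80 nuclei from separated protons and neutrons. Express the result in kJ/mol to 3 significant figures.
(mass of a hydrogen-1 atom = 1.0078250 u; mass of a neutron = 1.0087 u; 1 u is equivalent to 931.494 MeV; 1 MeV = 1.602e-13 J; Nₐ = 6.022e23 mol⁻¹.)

Z = 34, so N = A − Z = 80 − 34 = 46.
Total constituent mass: 34 × 1.0078250 + 46 × 1.0087 = 80.6662500 u
Mass defect Δm = 80.6662500 − 79.916522 = 0.7497280 u
Converting to energy: 0.7497280 u × 931.494 MeV/u = 698.367 MeV
Per nucleus in joules: 698.367 MeV × 1.602e-13 J/MeV = 1.1188e-10 J
Per mole: 1.1188e-10 J × 6.022e23 mol⁻¹ = 6.7374e+13 J/mol

6.74e+10 kJ/mol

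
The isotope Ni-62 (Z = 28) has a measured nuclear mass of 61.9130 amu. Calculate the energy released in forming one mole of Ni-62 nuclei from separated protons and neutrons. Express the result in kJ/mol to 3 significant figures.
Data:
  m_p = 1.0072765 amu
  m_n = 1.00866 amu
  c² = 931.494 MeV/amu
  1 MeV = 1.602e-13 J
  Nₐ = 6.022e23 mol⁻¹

With 28 protons and 34 neutrons (A = 62):
Mass of separated nucleons = 28(1.0072765) + 34(1.00866) = 28.2037420 + 34.29444 = 62.4981820 amu
The mass defect is 62.4981820 − 61.9130 = 0.5851820 amu.
Binding energy = Δm·c² = 0.5851820 × 931.494 MeV/amu = 545.094 MeV
Per nucleus in joules: 545.094 MeV × 1.602e-13 J/MeV = 8.7324e-11 J
Per mole: 8.7324e-11 J × 6.022e23 mol⁻¹ = 5.2587e+13 J/mol

5.26e+10 kJ/mol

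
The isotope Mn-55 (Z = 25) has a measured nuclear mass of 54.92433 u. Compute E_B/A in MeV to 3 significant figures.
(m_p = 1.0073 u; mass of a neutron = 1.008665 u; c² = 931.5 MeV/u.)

8.78 MeV/nucleon

Z = 25, so N = A − Z = 55 − 25 = 30.
Σm = 25·m_p + 30·m_n = 25.1825 + 30.259950 = 55.442450 u
Mass defect Δm = 55.442450 − 54.92433 = 0.518120 u
E_B = 0.518120 × 931.5 = 482.629 MeV
Dividing by A = 55 gives 8.775 MeV per nucleon.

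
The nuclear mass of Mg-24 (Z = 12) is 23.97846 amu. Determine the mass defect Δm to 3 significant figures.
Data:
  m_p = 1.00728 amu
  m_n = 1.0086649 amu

0.213 amu

The nucleus contains 12 protons and 24 − 12 = 12 neutrons.
Mass of separated nucleons = 12(1.00728) + 12(1.0086649) = 12.08736 + 12.1039788 = 24.1913388 amu
Δm = 24.1913388 − 23.97846 = 0.2128788 amu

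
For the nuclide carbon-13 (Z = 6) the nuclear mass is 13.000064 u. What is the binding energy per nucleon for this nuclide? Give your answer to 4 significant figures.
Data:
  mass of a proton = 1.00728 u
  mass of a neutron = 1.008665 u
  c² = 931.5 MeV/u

The nucleus contains 6 protons and 13 − 6 = 7 neutrons.
Mass of separated nucleons = 6(1.00728) + 7(1.008665) = 6.04368 + 7.060655 = 13.104335 u
Δm = 13.104335 − 13.000064 = 0.104271 u
Converting to energy: 0.104271 u × 931.5 MeV/u = 97.1284 MeV
Dividing by A = 13 gives 7.471 MeV per nucleon.

7.471 MeV/nucleon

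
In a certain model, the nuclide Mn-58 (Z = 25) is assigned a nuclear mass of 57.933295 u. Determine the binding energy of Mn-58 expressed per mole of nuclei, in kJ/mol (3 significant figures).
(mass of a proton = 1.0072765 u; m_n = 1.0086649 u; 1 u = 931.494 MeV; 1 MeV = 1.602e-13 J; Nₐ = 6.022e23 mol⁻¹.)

4.80e+10 kJ/mol

Z = 25, so N = A − Z = 58 − 25 = 33.
Mass of separated nucleons = 25(1.0072765) + 33(1.0086649) = 25.1819125 + 33.2859417 = 58.4678542 u
Mass defect Δm = 58.4678542 − 57.933295 = 0.5345592 u
E_B = 0.5345592 × 931.494 = 497.939 MeV
Per nucleus in joules: 497.939 MeV × 1.602e-13 J/MeV = 7.9770e-11 J
Per mole: 7.9770e-11 J × 6.022e23 mol⁻¹ = 4.8037e+13 J/mol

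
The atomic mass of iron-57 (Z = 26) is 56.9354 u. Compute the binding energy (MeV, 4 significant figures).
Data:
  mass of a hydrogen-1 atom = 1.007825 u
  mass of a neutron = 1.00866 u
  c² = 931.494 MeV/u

Σm = 26·m(¹H) + 31·m_n = 26.203450 + 31.26846 = 57.471910 u
The mass defect is 57.471910 − 56.9354 = 0.536510 u.
Converting to energy: 0.536510 u × 931.494 MeV/u = 499.756 MeV

499.8 MeV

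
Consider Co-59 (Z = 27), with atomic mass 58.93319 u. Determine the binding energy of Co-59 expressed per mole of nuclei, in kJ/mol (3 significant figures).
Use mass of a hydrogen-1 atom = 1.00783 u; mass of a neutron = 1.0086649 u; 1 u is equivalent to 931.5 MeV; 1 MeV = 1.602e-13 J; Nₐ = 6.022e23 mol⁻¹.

Σm = 27·m(¹H) + 32·m_n = 27.21141 + 32.2772768 = 59.4886868 u
Mass defect Δm = 59.4886868 − 58.93319 = 0.5554968 u
Binding energy = Δm·c² = 0.5554968 × 931.5 MeV/u = 517.445 MeV
Per nucleus in joules: 517.445 MeV × 1.602e-13 J/MeV = 8.2895e-11 J
Per mole: 8.2895e-11 J × 6.022e23 mol⁻¹ = 4.9919e+13 J/mol

4.99e+10 kJ/mol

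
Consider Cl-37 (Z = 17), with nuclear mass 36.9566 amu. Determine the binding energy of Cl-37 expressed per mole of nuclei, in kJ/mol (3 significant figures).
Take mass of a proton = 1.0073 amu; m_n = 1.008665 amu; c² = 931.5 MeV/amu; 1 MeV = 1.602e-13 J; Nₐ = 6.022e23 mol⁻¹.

Σm = 17·m_p + 20·m_n = 17.1241 + 20.173300 = 37.297400 amu
Mass defect Δm = 37.297400 − 36.9566 = 0.340800 amu
E_B = 0.340800 × 931.5 = 317.455 MeV
Per nucleus in joules: 317.455 MeV × 1.602e-13 J/MeV = 5.0856e-11 J
Per mole: 5.0856e-11 J × 6.022e23 mol⁻¹ = 3.0625e+13 J/mol

3.06e+10 kJ/mol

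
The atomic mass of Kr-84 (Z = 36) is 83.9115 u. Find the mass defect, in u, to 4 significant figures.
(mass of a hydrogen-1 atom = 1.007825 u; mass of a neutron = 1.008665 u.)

0.7861 u

Σm = 36·m(¹H) + 48·m_n = 36.281700 + 48.415920 = 84.697620 u
Mass defect Δm = 84.697620 − 83.9115 = 0.786120 u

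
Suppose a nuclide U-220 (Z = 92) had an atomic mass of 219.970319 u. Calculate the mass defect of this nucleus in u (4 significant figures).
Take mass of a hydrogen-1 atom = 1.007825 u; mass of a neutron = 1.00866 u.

1.858 u

Σm = 92·m(¹H) + 128·m_n = 92.719900 + 129.10848 = 221.828380 u
Mass defect Δm = 221.828380 − 219.970319 = 1.858061 u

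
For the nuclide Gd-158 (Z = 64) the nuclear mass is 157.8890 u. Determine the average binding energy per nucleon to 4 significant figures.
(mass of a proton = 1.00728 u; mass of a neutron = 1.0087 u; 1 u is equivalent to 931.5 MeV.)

Mass of separated nucleons = 64(1.00728) + 94(1.0087) = 64.46592 + 94.8178 = 159.28372 u
Δm = 159.28372 − 157.8890 = 1.39472 u
E_B = 1.39472 × 931.5 = 1299.18 MeV
BE/A = 1299.18 MeV / 158 = 8.223 MeV/nucleon

8.223 MeV/nucleon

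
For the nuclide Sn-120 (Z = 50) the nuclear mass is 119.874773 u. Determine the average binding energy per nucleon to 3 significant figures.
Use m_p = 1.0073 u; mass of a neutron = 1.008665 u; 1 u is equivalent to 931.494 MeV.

Z = 50, so N = A − Z = 120 − 50 = 70.
Total constituent mass: 50 × 1.0073 + 70 × 1.008665 = 120.971550 u
Mass defect Δm = 120.971550 − 119.874773 = 1.096777 u
E_B = 1.096777 × 931.494 = 1021.64 MeV
Per nucleon: 1021.64 / 120 = 8.514 MeV

8.51 MeV/nucleon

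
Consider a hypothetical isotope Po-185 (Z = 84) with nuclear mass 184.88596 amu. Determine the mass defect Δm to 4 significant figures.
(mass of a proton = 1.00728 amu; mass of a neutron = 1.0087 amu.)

1.604 amu

The nucleus contains 84 protons and 185 − 84 = 101 neutrons.
Mass of separated nucleons = 84(1.00728) + 101(1.0087) = 84.61152 + 101.8787 = 186.49022 amu
The mass defect is 186.49022 − 184.88596 = 1.60426 amu.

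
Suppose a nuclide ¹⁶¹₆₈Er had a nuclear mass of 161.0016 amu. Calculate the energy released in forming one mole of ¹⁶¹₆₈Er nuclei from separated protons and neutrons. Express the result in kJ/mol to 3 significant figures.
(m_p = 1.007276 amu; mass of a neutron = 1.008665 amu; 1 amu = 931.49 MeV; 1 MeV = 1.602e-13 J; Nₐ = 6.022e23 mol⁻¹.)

Total constituent mass: 68 × 1.007276 + 93 × 1.008665 = 162.300613 amu
Mass defect Δm = 162.300613 − 161.0016 = 1.299013 amu
Binding energy = Δm·c² = 1.299013 × 931.49 MeV/amu = 1210.02 MeV
Per nucleus in joules: 1210.02 MeV × 1.602e-13 J/MeV = 1.9385e-10 J
Per mole: 1.9385e-10 J × 6.022e23 mol⁻¹ = 1.1674e+14 J/mol

1.17e+11 kJ/mol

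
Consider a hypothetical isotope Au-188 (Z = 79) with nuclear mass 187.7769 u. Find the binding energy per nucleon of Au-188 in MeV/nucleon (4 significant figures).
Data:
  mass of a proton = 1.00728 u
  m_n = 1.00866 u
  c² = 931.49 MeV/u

With 79 protons and 109 neutrons (A = 188):
Total constituent mass: 79 × 1.00728 + 109 × 1.00866 = 189.51906 u
Δm = 189.51906 − 187.7769 = 1.74216 u
E_B = 1.74216 × 931.49 = 1622.80 MeV
Per nucleon: 1622.80 / 188 = 8.632 MeV

8.632 MeV/nucleon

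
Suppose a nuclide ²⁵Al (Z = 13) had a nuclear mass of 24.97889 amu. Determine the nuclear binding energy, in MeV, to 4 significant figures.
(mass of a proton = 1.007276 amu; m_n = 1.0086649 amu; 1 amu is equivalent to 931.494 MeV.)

Mass of separated nucleons = 13(1.007276) + 12(1.0086649) = 13.094588 + 12.1039788 = 25.1985668 amu
Mass defect Δm = 25.1985668 − 24.97889 = 0.2196768 amu
Converting to energy: 0.2196768 amu × 931.494 MeV/amu = 204.628 MeV

204.6 MeV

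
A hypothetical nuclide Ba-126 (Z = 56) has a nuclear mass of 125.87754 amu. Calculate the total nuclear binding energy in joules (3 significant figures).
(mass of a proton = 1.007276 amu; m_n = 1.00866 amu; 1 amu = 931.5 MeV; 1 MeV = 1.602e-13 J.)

Z = 56, so N = A − Z = 126 − 56 = 70.
Σm = 56·m_p + 70·m_n = 56.407456 + 70.60620 = 127.013656 amu
The mass defect is 127.013656 − 125.87754 = 1.136116 amu.
E_B = 1.136116 × 931.5 = 1058.29 MeV
In joules: 1058.29 MeV × 1.602e-13 J/MeV = 1.6954e-10 J

1.70e-10 J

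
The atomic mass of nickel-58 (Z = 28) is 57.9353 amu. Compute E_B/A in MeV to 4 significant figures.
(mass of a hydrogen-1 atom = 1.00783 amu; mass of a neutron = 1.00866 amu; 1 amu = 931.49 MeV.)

With 28 protons and 30 neutrons (A = 58):
Mass of separated nucleons = 28(1.00783) + 30(1.00866) = 28.21924 + 30.25980 = 58.47904 amu
Mass defect Δm = 58.47904 − 57.9353 = 0.54374 amu
E_B = 0.54374 × 931.49 = 506.488 MeV
Dividing by A = 58 gives 8.733 MeV per nucleon.

8.733 MeV/nucleon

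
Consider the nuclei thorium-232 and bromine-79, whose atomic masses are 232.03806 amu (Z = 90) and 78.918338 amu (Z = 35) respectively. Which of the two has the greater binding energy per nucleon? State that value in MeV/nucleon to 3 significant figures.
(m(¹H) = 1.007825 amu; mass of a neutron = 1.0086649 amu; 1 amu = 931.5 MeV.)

thorium-232: Σm = 90(1.007825) + 142(1.0086649) = 233.9346658 amu; Δm = 1.8966058 amu; E_B = 1766.7 MeV; E_B/A = 7.615 MeV
bromine-79: Σm = 35(1.007825) + 44(1.0086649) = 79.6551306 amu; Δm = 0.7367926 amu; E_B = 686.32 MeV; E_B/A = 8.688 MeV
bromine-79 has the higher binding energy per nucleon, so it is the more tightly bound nucleus.

bromine-79; 8.69 MeV/nucleon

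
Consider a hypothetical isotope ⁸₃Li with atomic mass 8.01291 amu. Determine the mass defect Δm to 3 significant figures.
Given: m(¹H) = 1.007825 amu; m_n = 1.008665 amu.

0.0539 amu

Total constituent mass: 3 × 1.007825 + 5 × 1.008665 = 8.066800 amu
Δm = 8.066800 − 8.01291 = 0.053890 amu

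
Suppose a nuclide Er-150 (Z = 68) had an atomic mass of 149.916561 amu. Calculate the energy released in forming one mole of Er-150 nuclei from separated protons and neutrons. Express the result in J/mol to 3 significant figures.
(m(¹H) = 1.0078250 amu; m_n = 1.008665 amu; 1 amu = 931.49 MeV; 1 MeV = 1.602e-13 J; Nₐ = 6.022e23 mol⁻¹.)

Σm = 68·m(¹H) + 82·m_n = 68.5321000 + 82.710530 = 151.2426300 amu
Δm = 151.2426300 − 149.916561 = 1.3260690 amu
E_B = 1.3260690 × 931.49 = 1235.22 MeV
Per nucleus in joules: 1235.22 MeV × 1.602e-13 J/MeV = 1.9788e-10 J
Per mole: 1.9788e-10 J × 6.022e23 mol⁻¹ = 1.1916e+14 J/mol

1.19e+14 J/mol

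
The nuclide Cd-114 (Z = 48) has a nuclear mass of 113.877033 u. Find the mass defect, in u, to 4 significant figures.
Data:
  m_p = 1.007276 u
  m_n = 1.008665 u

With 48 protons and 66 neutrons (A = 114):
Σm = 48·m_p + 66·m_n = 48.349248 + 66.571890 = 114.921138 u
Mass defect Δm = 114.921138 − 113.877033 = 1.044105 u

1.044 u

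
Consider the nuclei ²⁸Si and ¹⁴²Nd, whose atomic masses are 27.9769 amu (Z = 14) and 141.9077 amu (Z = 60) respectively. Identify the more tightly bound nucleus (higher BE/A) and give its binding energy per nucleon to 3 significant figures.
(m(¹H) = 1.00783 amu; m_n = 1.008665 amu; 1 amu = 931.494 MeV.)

²⁸Si: Σm = 14(1.00783) + 14(1.008665) = 28.230930 amu; Δm = 0.254030 amu; E_B = 236.63 MeV; E_B/A = 8.451 MeV
¹⁴²Nd: Σm = 60(1.00783) + 82(1.008665) = 143.180330 amu; Δm = 1.272630 amu; E_B = 1185.4 MeV; E_B/A = 8.348 MeV
²⁸Si has the higher binding energy per nucleon, so it is the more tightly bound nucleus.

²⁸Si; 8.45 MeV/nucleon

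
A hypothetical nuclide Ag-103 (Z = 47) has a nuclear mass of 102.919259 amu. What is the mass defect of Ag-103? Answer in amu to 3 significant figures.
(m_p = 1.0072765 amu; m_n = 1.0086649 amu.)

With 47 protons and 56 neutrons (A = 103):
Σm = 47·m_p + 56·m_n = 47.3419955 + 56.4852344 = 103.8272299 amu
Mass defect Δm = 103.8272299 − 102.919259 = 0.9079709 amu

0.908 amu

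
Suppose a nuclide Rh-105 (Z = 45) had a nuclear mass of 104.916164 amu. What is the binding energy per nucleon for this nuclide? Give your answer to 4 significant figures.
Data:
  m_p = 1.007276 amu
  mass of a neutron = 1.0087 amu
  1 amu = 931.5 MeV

Z = 45, so N = A − Z = 105 − 45 = 60.
Mass of separated nucleons = 45(1.007276) + 60(1.0087) = 45.327420 + 60.5220 = 105.849420 amu
The mass defect is 105.849420 − 104.916164 = 0.933256 amu.
E_B = 0.933256 × 931.5 = 869.328 MeV
Dividing by A = 105 gives 8.279 MeV per nucleon.

8.279 MeV/nucleon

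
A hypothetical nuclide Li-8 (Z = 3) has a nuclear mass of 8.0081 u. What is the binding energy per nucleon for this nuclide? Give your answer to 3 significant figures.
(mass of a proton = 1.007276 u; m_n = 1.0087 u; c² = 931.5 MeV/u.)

6.66 MeV/nucleon

Mass of separated nucleons = 3(1.007276) + 5(1.0087) = 3.021828 + 5.0435 = 8.065328 u
Mass defect Δm = 8.065328 − 8.0081 = 0.057228 u
Converting to energy: 0.057228 u × 931.5 MeV/u = 53.3079 MeV
Dividing by A = 8 gives 6.663 MeV per nucleon.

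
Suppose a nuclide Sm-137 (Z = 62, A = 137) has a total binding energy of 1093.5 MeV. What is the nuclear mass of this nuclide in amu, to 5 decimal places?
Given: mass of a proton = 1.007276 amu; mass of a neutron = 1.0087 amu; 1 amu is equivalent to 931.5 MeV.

Mass defect = 1093.5 MeV / (931.5 MeV/amu) = 1.1739130 amu
Constituent mass = 62(1.007276) + 75(1.0087) = 138.103612 amu
Nuclear mass = 138.103612 − 1.1739130 = 136.9296990 amu ≈ 136.92970 amu (to 5 decimal places)

136.92970 amu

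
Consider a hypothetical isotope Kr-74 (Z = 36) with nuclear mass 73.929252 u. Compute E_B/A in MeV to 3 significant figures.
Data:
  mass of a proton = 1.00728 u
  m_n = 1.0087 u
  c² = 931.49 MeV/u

Mass of separated nucleons = 36(1.00728) + 38(1.0087) = 36.26208 + 38.3306 = 74.59268 u
Δm = 74.59268 − 73.929252 = 0.663428 u
Converting to energy: 0.663428 u × 931.49 MeV/u = 617.977 MeV
Per nucleon: 617.977 / 74 = 8.351 MeV

8.35 MeV/nucleon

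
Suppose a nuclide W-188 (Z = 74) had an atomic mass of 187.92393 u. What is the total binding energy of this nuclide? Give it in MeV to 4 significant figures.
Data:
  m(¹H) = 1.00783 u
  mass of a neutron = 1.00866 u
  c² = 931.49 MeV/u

1530 MeV

The nucleus contains 74 protons and 188 − 74 = 114 neutrons.
Σm = 74·m(¹H) + 114·m_n = 74.57942 + 114.98724 = 189.56666 u
Mass defect Δm = 189.56666 − 187.92393 = 1.64273 u
Binding energy = Δm·c² = 1.64273 × 931.49 MeV/u = 1530.19 MeV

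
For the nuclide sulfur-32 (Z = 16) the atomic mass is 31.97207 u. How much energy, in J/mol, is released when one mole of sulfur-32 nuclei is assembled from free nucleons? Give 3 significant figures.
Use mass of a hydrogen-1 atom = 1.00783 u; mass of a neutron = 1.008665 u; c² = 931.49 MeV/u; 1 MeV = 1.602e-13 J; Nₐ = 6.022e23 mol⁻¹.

With 16 protons and 16 neutrons (A = 32):
Σm = 16·m(¹H) + 16·m_n = 16.12528 + 16.138640 = 32.263920 u
Mass defect Δm = 32.263920 − 31.97207 = 0.291850 u
Binding energy = Δm·c² = 0.291850 × 931.49 MeV/u = 271.855 MeV
Per nucleus in joules: 271.855 MeV × 1.602e-13 J/MeV = 4.3551e-11 J
Per mole: 4.3551e-11 J × 6.022e23 mol⁻¹ = 2.6226e+13 J/mol

2.62e+13 J/mol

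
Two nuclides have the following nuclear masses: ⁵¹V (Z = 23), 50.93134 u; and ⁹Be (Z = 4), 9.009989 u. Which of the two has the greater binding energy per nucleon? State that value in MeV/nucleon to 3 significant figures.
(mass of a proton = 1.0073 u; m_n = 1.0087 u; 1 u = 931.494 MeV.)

⁵¹V: Σm = 23(1.0073) + 28(1.0087) = 51.4115 u; Δm = 0.48016 u; E_B = 447.27 MeV; E_B/A = 8.770 MeV
⁹Be: Σm = 4(1.0073) + 5(1.0087) = 9.0727 u; Δm = 0.062711 u; E_B = 58.415 MeV; E_B/A = 6.491 MeV
⁵¹V has the higher binding energy per nucleon, so it is the more tightly bound nucleus.

⁵¹V; 8.77 MeV/nucleon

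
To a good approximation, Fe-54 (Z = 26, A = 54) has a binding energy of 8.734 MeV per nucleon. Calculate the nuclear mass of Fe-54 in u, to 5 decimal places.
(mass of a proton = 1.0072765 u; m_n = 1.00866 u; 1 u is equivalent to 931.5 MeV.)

Total binding energy = 54 × 8.734 = 471.636 MeV
Mass defect = 471.636 MeV / (931.5 MeV/u) = 0.5063188 u
Constituent mass = 26(1.0072765) + 28(1.00866) = 54.4316690 u
Nuclear mass = 54.4316690 − 0.5063188 = 53.9253502 u ≈ 53.92535 u (to 5 decimal places)

53.92535 u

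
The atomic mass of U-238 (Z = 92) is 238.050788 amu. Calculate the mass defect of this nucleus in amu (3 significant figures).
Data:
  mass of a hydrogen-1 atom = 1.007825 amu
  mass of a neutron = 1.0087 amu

Mass of separated nucleons = 92(1.007825) + 146(1.0087) = 92.719900 + 147.2702 = 239.990100 amu
Δm = 239.990100 − 238.050788 = 1.939312 amu

1.94 amu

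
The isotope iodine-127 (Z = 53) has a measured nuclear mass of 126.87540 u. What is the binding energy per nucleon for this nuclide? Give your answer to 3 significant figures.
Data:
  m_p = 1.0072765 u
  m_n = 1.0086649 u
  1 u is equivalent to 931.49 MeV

8.45 MeV/nucleon

The nucleus contains 53 protons and 127 − 53 = 74 neutrons.
Total constituent mass: 53 × 1.0072765 + 74 × 1.0086649 = 128.0268571 u
The mass defect is 128.0268571 − 126.87540 = 1.1514571 u.
E_B = 1.1514571 × 931.49 = 1072.57 MeV
BE/A = 1072.57 MeV / 127 = 8.445 MeV/nucleon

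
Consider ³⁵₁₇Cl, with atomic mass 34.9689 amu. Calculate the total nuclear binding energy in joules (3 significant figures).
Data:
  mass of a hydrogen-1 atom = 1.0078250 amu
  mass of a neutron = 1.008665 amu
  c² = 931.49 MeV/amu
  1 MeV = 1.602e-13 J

With 17 protons and 18 neutrons (A = 35):
Total constituent mass: 17 × 1.0078250 + 18 × 1.008665 = 35.2889950 amu
Δm = 35.2889950 − 34.9689 = 0.3200950 amu
E_B = 0.3200950 × 931.49 = 298.165 MeV
In joules: 298.165 MeV × 1.602e-13 J/MeV = 4.7766e-11 J

4.78e-11 J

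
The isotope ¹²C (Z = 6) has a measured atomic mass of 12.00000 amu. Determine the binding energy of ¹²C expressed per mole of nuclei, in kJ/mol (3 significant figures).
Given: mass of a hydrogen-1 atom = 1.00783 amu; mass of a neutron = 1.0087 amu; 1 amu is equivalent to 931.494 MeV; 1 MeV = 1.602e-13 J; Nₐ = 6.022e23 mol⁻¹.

Σm = 6·m(¹H) + 6·m_n = 6.04698 + 6.0522 = 12.09918 amu
Δm = 12.09918 − 12.00000 = 0.09918 amu
E_B = 0.09918 × 931.494 = 92.3856 MeV
Per nucleus in joules: 92.3856 MeV × 1.602e-13 J/MeV = 1.4800e-11 J
Per mole: 1.4800e-11 J × 6.022e23 mol⁻¹ = 8.9126e+12 J/mol

8.91e+09 kJ/mol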